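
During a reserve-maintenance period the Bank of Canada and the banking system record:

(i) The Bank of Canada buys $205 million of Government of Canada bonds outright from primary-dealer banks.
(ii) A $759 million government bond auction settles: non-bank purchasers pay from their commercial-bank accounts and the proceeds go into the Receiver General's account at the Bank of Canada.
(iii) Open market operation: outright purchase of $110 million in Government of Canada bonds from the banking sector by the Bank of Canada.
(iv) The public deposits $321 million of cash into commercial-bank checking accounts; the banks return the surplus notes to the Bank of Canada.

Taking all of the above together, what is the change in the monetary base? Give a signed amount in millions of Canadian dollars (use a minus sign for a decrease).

-$444 million

Bank of Canada balance sheet:
  Assets:      Securities +$315M
  Liabilities: Bank reserves −$123M, Currency in circulation −$321M, Government deposits +$759M
Monetary base = currency + reserves: −$321M + (−$123M) = -$444 million.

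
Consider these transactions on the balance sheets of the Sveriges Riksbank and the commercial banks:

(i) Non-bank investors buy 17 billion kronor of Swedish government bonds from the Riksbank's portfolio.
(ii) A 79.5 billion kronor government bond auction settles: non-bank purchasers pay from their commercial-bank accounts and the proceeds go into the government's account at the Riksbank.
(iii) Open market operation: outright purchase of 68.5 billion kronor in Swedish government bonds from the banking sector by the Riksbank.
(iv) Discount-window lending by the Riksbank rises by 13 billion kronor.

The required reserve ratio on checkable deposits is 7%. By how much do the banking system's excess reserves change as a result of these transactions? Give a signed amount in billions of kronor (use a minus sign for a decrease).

-8.245 billion

Asset sale (to non-banks) 17 billion kronor: reserves −17B, deposits −17B.
Government account inflow 79.5 billion kronor: reserves −79.5B, deposits −79.5B.
OMO purchase (from banks) 68.5 billion kronor: reserves +68.5B, deposits 0.
Discount-window loan 13 billion kronor: reserves +13B, deposits 0.
Totals: Δreserves = −15B, Δdeposits = −96.5B.
Δrequired reserves = 7% × −96.5B = −6.755B.
Δexcess reserves = Δreserves − Δrequired = −15B − (−6.755B) = -8.245 billion.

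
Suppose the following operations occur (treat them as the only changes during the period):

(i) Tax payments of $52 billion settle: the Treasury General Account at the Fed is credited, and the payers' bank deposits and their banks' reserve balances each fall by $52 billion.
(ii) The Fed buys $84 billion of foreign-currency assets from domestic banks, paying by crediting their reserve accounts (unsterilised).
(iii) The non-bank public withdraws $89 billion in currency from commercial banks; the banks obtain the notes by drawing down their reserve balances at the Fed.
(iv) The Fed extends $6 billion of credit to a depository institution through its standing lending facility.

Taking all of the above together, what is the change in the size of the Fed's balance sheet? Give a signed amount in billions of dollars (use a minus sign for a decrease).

Government account inflow $52 billion: only the composition of liabilities changes → 0.
FX purchase $84 billion: a Fed asset is acquired → +$84B.
Currency withdrawal $89 billion: only the composition of liabilities changes → 0.
Discount-window loan $6 billion: a Fed asset is acquired → +$6B.
Net: 0 + 84 + 0 + 6 = +$90 billion.

+$90 billion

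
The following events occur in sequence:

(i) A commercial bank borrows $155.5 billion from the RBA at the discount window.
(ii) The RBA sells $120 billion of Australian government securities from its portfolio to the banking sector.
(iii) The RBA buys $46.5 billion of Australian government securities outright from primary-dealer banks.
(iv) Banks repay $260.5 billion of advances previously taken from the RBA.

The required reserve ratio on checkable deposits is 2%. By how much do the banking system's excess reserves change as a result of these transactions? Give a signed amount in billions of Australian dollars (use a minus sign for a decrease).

Discount-window loan $155.5 billion: reserves +$155.5B, deposits 0.
OMO sale (to banks) $120 billion: reserves −$120B, deposits 0.
OMO purchase (from banks) $46.5 billion: reserves +$46.5B, deposits 0.
Discount-window repayment $260.5 billion: reserves −$260.5B, deposits 0.
Totals: Δreserves = −$178.5B, Δdeposits = 0.
Δrequired reserves = 2% × 0 = 0.
Δexcess reserves = Δreserves − Δrequired = −$178.5B − (0) = -$178.5 billion.

-$178.5 billion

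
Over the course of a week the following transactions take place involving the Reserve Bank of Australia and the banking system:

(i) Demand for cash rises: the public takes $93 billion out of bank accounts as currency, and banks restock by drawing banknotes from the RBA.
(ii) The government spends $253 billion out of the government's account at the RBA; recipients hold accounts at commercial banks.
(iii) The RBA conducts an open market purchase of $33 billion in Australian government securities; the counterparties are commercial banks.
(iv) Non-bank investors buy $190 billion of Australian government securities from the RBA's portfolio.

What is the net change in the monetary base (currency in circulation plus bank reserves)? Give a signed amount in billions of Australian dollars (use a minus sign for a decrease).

+$96 billion

Currency withdrawal $93 billion: just a shift between currency and reserves — both are base money → 0.
Government spending $253 billion: a non-base liability converts back to reserves → +$253B.
OMO purchase (from banks) $33 billion: RBA balance sheet expands → +$33B.
Asset sale (to non-banks) $190 billion: RBA balance sheet contracts → −$190B.
Net: 0 + 253 + 33 − 190 = +$96 billion.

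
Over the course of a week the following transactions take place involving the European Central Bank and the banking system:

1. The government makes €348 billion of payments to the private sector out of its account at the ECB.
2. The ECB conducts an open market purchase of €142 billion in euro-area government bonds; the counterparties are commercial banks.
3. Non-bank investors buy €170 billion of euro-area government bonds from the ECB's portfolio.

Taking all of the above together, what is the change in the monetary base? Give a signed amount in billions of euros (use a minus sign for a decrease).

ECB balance sheet:
  Assets:      Securities −€28B
  Liabilities: Bank reserves +€320B, Government deposits −€348B
Monetary base = currency + reserves: 0 + (+€320B) = +€320 billion.

+€320 billion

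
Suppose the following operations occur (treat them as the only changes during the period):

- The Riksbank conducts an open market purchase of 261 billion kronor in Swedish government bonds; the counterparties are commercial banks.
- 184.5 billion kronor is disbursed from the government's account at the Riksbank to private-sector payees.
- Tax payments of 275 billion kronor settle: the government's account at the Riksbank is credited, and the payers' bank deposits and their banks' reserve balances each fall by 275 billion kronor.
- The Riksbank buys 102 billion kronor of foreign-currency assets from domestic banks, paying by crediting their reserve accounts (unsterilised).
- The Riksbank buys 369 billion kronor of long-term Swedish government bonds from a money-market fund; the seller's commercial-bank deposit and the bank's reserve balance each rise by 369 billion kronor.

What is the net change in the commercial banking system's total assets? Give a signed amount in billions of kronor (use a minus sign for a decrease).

+278.5 billion

Riksbank balance sheet:
  Assets:      Securities +630B, Foreign assets +102B
  Liabilities: Bank reserves +641.5B, Government deposits +90.5B
Commercial banking system:
  Assets:      Reserves at CB +641.5B, Securities −261B, Foreign assets −102B
  Liabilities: Checkable deposits +278.5B
Change in total bank assets = +278.5 billion.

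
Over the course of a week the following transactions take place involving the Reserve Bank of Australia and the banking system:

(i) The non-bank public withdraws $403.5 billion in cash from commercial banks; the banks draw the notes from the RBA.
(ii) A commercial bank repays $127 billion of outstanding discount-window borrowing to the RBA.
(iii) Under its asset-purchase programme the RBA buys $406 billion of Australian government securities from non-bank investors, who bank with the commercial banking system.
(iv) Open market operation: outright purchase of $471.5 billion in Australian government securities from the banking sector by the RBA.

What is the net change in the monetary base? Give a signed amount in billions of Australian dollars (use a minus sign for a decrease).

Currency withdrawal $403.5 billion: just a shift between currency and reserves — both are base money → 0.
Discount-window repayment $127 billion: RBA balance sheet contracts → −$127B.
Asset purchase (from non-banks) $406 billion: RBA balance sheet expands → +$406B.
OMO purchase (from banks) $471.5 billion: RBA balance sheet expands → +$471.5B.
Net: 0 − 127 + 406 + 471.5 = +$750.5 billion.

+$750.5 billion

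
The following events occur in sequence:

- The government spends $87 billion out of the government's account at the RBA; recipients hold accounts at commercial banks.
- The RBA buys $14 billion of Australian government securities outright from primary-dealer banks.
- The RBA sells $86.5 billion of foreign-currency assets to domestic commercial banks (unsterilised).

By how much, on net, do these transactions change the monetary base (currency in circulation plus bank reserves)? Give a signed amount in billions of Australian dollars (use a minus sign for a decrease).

RBA balance sheet:
  Assets:      Securities +$14B, Foreign assets −$86.5B
  Liabilities: Bank reserves +$14.5B, Government deposits −$87B
Commercial banking system:
  Assets:      Reserves at CB +$14.5B, Securities −$14B, Foreign assets +$86.5B
  Liabilities: Checkable deposits +$87B
Monetary base = currency + reserves: 0 + (+$14.5B) = +$14.5 billion.

+$14.5 billion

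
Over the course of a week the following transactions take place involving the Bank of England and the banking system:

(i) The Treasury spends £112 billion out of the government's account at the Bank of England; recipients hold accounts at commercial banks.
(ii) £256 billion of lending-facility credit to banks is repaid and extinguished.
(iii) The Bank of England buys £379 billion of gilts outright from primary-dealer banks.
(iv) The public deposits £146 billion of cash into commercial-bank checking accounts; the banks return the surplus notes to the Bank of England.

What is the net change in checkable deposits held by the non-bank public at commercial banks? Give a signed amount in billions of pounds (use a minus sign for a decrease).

+£258 billion

Bank of England balance sheet:
  Assets:      Securities +£379B, Loans to banks −£256B
  Liabilities: Bank reserves +£381B, Currency in circulation −£146B, Government deposits −£112B
Commercial banking system:
  Assets:      Reserves at CB +£381B, Securities −£379B
  Liabilities: Checkable deposits +£258B, Borrowings from CB −£256B
So the change in checkable deposits held by the non-bank public at commercial banks is +£258 billion.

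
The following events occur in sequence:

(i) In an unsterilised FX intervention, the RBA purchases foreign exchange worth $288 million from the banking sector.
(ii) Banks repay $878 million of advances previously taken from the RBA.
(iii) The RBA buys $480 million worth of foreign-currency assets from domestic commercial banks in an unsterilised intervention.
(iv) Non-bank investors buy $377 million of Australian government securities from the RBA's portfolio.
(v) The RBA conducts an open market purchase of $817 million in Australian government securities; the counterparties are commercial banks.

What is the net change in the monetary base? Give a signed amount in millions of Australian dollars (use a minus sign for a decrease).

+$330 million

FX purchase $288 million: RBA balance sheet expands → +$288M.
Discount-window repayment $878 million: RBA balance sheet contracts → −$878M.
FX purchase $480 million: RBA balance sheet expands → +$480M.
Asset sale (to non-banks) $377 million: RBA balance sheet contracts → −$377M.
OMO purchase (from banks) $817 million: RBA balance sheet expands → +$817M.
Net: 288 − 878 + 480 − 377 + 817 = +$330 million.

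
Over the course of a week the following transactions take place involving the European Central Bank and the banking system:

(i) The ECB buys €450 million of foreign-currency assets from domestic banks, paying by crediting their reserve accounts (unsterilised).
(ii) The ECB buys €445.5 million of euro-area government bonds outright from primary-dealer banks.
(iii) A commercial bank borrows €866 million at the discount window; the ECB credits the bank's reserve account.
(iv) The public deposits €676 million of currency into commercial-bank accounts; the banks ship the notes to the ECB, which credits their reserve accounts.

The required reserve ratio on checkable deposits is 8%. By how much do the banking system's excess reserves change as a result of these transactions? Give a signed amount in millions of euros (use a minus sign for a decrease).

FX purchase €450 million: reserves +€450M, deposits 0.
OMO purchase (from banks) €445.5 million: reserves +€445.5M, deposits 0.
Discount-window loan €866 million: reserves +€866M, deposits 0.
Currency deposit €676 million: reserves +€676M, deposits +€676M.
Totals: Δreserves = +€2437.5M, Δdeposits = +€676M.
Δrequired reserves = 8% × +€676M = +€54.08M.
Δexcess reserves = Δreserves − Δrequired = +€2437.5M − (+€54.08M) = +€2383.42 million.

+€2383.42 million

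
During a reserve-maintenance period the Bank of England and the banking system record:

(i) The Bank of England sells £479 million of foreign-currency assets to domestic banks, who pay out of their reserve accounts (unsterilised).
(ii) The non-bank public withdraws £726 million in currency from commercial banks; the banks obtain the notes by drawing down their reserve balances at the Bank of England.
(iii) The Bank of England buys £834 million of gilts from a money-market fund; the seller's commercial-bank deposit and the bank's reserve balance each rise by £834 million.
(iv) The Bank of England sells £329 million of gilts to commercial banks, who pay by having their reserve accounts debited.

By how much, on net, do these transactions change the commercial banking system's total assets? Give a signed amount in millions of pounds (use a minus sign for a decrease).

Bank of England balance sheet:
  Assets:      Securities +£505M, Foreign assets −£479M
  Liabilities: Bank reserves −£700M, Currency in circulation +£726M
Commercial banking system:
  Assets:      Reserves at CB −£700M, Securities +£329M, Foreign assets +£479M
  Liabilities: Checkable deposits +£108M
Change in total bank assets = +£108 million.

+£108 million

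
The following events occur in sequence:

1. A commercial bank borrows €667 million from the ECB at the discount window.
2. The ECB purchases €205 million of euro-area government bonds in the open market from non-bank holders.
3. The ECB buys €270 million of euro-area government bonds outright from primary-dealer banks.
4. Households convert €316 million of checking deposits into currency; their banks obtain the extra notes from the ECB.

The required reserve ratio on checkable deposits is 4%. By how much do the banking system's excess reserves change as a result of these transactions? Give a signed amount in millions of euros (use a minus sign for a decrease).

Discount-window loan €667 million: reserves +€667M, deposits 0.
Asset purchase (from non-banks) €205 million: reserves +€205M, deposits +€205M.
OMO purchase (from banks) €270 million: reserves +€270M, deposits 0.
Currency withdrawal €316 million: reserves −€316M, deposits −€316M.
Totals: Δreserves = +€826M, Δdeposits = −€111M.
Δrequired reserves = 4% × −€111M = −€4.44M.
Δexcess reserves = Δreserves − Δrequired = +€826M − (−€4.44M) = +€830.44 million.

+€830.44 million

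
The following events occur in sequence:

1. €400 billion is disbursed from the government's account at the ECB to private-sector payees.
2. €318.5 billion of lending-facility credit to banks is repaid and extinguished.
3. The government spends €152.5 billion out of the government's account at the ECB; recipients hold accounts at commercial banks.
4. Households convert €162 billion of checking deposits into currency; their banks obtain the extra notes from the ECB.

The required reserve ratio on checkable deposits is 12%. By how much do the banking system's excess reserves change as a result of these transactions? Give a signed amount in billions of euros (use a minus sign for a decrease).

+€25.14 billion

Government spending €400 billion: reserves +€400B, deposits +€400B.
Discount-window repayment €318.5 billion: reserves −€318.5B, deposits 0.
Government spending €152.5 billion: reserves +€152.5B, deposits +€152.5B.
Currency withdrawal €162 billion: reserves −€162B, deposits −€162B.
Totals: Δreserves = +€72B, Δdeposits = +€390.5B.
Δrequired reserves = 12% × +€390.5B = +€46.86B.
Δexcess reserves = Δreserves − Δrequired = +€72B − (+€46.86B) = +€25.14 billion.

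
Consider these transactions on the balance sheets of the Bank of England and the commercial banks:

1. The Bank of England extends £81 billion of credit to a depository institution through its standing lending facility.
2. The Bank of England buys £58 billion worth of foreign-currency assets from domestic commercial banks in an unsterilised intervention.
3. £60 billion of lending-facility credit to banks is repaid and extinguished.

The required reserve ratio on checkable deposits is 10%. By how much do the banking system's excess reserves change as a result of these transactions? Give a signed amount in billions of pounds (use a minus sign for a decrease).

+£79 billion

Discount-window loan £81 billion: reserves +£81B, deposits 0.
FX purchase £58 billion: reserves +£58B, deposits 0.
Discount-window repayment £60 billion: reserves −£60B, deposits 0.
Totals: Δreserves = +£79B, Δdeposits = 0.
Δrequired reserves = 10% × 0 = 0.
Δexcess reserves = Δreserves − Δrequired = +£79B − (0) = +£79 billion.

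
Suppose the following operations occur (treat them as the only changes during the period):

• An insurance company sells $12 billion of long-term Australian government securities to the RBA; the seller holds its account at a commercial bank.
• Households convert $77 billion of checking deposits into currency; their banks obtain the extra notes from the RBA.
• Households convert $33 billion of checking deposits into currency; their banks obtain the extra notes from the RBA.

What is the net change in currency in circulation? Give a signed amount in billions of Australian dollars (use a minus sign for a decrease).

+$110 billion

RBA balance sheet:
  Assets:      Securities +$12B
  Liabilities: Bank reserves −$98B, Currency in circulation +$110B
So the change in currency in circulation is +$110 billion.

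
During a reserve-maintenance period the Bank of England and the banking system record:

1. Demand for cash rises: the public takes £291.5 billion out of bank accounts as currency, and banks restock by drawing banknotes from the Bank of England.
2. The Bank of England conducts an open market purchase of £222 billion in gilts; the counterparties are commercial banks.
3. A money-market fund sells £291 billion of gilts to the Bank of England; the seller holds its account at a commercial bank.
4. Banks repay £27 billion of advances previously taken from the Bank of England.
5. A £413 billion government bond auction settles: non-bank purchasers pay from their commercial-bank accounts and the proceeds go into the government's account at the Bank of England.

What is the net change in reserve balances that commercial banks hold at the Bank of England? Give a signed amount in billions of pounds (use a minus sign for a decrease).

-£218.5 billion

Currency withdrawal £291.5 billion: banks swap reserves for currency → −£291.5B.
OMO purchase (from banks) £222 billion: the Bank of England pays by crediting reserve accounts → +£222B.
Asset purchase (from non-banks) £291 billion: the Bank of England pays by crediting reserve accounts → +£291B.
Discount-window repayment £27 billion: repayment is debited from reserves → −£27B.
Government account inflow £413 billion: funds move from bank reserves into the government account → −£413B.
Net: −291.5 + 222 + 291 − 27 − 413 = -£218.5 billion.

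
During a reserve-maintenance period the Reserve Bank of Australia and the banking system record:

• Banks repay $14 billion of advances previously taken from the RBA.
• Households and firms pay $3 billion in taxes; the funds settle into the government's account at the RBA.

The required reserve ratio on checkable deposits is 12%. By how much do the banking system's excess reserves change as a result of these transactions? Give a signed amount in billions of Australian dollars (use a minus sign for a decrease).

Discount-window repayment $14 billion: reserves −$14B, deposits 0.
Government account inflow $3 billion: reserves −$3B, deposits −$3B.
Totals: Δreserves = −$17B, Δdeposits = −$3B.
Δrequired reserves = 12% × −$3B = −$0.36B.
Δexcess reserves = Δreserves − Δrequired = −$17B − (−$0.36B) = -$16.64 billion.

-$16.64 billion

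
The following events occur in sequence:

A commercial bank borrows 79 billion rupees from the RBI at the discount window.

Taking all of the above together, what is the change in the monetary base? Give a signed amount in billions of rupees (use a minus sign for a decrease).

RBI balance sheet:
  Assets:      Loans to banks +79B
  Liabilities: Bank reserves +79B
Monetary base = currency + reserves: 0 + (+79B) = +79 billion.

+79 billion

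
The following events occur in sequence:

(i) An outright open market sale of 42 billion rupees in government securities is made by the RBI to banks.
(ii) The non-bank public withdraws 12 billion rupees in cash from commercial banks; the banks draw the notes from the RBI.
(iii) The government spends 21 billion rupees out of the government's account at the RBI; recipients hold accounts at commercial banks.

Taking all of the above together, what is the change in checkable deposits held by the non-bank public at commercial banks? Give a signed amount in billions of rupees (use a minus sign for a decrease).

+9 billion

RBI balance sheet:
  Assets:      Securities −42B
  Liabilities: Bank reserves −33B, Currency in circulation +12B, Government deposits −21B
Commercial banking system:
  Assets:      Reserves at CB −33B, Securities +42B
  Liabilities: Checkable deposits +9B
So the change in checkable deposits held by the non-bank public at commercial banks is +9 billion.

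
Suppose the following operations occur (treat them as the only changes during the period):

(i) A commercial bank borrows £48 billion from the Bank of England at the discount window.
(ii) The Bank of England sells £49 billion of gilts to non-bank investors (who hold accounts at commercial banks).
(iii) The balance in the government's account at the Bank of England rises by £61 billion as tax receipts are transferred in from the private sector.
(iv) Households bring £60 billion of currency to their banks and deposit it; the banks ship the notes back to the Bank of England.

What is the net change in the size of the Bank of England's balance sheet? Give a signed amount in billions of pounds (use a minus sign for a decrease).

-£1 billion

Discount-window loan £48 billion: a Bank of England asset is acquired → +£48B.
Asset sale (to non-banks) £49 billion: a Bank of England asset is shed → −£49B.
Government account inflow £61 billion: only the composition of liabilities changes → 0.
Currency deposit £60 billion: only the composition of liabilities changes → 0.
Net: 48 − 49 + 0 + 0 = -£1 billion.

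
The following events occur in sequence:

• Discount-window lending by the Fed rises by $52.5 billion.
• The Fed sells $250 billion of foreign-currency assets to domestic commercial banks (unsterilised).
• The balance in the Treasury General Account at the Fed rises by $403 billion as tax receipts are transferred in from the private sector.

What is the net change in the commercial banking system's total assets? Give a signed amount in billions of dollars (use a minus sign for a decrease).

-$350.5 billion

Discount-window loan $52.5 billion: bank balance sheets expand → +$52.5B.
FX sale $250 billion: just an asset swap on bank balance sheets → 0.
Government account inflow $403 billion: bank balance sheets shrink → −$403B.
Net: 52.5 + 0 − 403 = -$350.5 billion.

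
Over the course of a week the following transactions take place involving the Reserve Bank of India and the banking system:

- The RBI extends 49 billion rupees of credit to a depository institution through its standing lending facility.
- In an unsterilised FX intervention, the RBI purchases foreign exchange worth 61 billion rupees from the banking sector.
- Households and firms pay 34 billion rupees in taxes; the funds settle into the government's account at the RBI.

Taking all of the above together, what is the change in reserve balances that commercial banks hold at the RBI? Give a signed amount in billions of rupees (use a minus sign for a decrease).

+76 billion

RBI balance sheet:
  Assets:      Loans to banks +49B, Foreign assets +61B
  Liabilities: Bank reserves +76B, Government deposits +34B
So the change in reserve balances that commercial banks hold at the RBI is +76 billion.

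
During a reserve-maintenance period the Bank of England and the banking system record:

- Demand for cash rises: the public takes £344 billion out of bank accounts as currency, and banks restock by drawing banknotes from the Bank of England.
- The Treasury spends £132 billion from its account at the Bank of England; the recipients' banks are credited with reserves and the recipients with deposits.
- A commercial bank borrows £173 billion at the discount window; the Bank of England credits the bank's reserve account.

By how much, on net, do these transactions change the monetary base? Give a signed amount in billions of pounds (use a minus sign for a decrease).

Currency withdrawal £344 billion: just a shift between currency and reserves — both are base money → 0.
Government spending £132 billion: a non-base liability converts back to reserves → +£132B.
Discount-window loan £173 billion: Bank of England balance sheet expands → +£173B.
Net: 0 + 132 + 173 = +£305 billion.

+£305 billion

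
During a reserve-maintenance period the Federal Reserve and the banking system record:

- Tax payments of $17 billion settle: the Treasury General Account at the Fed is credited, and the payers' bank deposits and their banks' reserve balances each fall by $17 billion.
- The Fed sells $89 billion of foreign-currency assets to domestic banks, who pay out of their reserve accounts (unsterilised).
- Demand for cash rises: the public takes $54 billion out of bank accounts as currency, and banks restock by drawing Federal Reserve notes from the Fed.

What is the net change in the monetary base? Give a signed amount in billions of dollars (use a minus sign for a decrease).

-$106 billion

Government account inflow $17 billion: reserves shift to a non-base liability → −$17B.
FX sale $89 billion: Fed balance sheet contracts → −$89B.
Currency withdrawal $54 billion: just a shift between currency and reserves — both are base money → 0.
Net: −17 − 89 + 0 = -$106 billion.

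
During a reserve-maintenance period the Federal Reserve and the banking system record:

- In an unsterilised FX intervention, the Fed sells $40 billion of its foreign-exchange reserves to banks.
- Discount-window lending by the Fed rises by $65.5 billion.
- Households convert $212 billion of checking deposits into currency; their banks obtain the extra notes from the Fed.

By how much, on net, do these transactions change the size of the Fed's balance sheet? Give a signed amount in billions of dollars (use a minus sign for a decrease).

FX sale $40 billion: a Fed asset is shed → −$40B.
Discount-window loan $65.5 billion: a Fed asset is acquired → +$65.5B.
Currency withdrawal $212 billion: only the composition of liabilities changes → 0.
Net: −40 + 65.5 + 0 = +$25.5 billion.

+$25.5 billion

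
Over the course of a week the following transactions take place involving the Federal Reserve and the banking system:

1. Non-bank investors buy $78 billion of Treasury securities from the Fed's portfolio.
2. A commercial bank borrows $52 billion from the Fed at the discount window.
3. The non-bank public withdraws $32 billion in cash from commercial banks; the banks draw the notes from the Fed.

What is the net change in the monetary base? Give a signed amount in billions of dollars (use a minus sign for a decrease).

-$26 billion

Fed balance sheet:
  Assets:      Securities −$78B, Loans to banks +$52B
  Liabilities: Bank reserves −$58B, Currency in circulation +$32B
Monetary base = currency + reserves: +$32B + (−$58B) = -$26 billion.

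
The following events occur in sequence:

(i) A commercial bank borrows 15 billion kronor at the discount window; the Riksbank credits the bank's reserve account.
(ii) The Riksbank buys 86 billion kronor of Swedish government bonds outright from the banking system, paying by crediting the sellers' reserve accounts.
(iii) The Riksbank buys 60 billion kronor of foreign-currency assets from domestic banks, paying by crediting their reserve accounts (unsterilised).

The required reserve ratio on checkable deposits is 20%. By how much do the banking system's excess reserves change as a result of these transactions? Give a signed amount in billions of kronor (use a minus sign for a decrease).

+161 billion

Discount-window loan 15 billion kronor: reserves +15B, deposits 0.
OMO purchase (from banks) 86 billion kronor: reserves +86B, deposits 0.
FX purchase 60 billion kronor: reserves +60B, deposits 0.
Totals: Δreserves = +161B, Δdeposits = 0.
Δrequired reserves = 20% × 0 = 0.
Δexcess reserves = Δreserves − Δrequired = +161B − (0) = +161 billion.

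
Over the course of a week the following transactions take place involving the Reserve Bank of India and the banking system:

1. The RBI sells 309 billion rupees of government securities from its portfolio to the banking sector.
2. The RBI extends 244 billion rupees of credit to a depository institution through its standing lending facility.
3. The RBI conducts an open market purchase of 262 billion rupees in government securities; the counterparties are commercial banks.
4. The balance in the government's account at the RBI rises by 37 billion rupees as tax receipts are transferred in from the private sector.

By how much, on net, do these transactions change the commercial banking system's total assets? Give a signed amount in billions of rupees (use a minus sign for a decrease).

+207 billion

OMO sale (to banks) 309 billion rupees: just an asset swap on bank balance sheets → 0.
Discount-window loan 244 billion rupees: bank balance sheets expand → +244B.
OMO purchase (from banks) 262 billion rupees: just an asset swap on bank balance sheets → 0.
Government account inflow 37 billion rupees: bank balance sheets shrink → −37B.
Net: 0 + 244 + 0 − 37 = +207 billion.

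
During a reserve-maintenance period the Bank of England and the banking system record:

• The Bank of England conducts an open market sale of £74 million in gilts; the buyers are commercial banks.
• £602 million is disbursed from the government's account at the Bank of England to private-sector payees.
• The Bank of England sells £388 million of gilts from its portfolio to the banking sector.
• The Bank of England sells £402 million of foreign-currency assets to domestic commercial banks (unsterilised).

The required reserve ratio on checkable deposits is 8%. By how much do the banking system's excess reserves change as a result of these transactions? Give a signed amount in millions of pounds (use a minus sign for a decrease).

OMO sale (to banks) £74 million: reserves −£74M, deposits 0.
Government spending £602 million: reserves +£602M, deposits +£602M.
OMO sale (to banks) £388 million: reserves −£388M, deposits 0.
FX sale £402 million: reserves −£402M, deposits 0.
Totals: Δreserves = −£262M, Δdeposits = +£602M.
Δrequired reserves = 8% × +£602M = +£48.16M.
Δexcess reserves = Δreserves − Δrequired = −£262M − (+£48.16M) = -£310.16 million.

-£310.16 million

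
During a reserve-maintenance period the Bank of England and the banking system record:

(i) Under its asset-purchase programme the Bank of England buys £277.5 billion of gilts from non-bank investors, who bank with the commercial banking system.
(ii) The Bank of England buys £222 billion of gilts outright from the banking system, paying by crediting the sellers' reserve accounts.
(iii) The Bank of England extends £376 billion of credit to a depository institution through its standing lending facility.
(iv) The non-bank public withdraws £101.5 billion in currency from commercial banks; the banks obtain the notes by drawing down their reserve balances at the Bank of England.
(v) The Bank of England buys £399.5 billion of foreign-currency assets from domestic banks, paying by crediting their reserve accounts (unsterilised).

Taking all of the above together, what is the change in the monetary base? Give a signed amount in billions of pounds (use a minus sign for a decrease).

+£1275 billion

Bank of England balance sheet:
  Assets:      Securities +£499.5B, Loans to banks +£376B, Foreign assets +£399.5B
  Liabilities: Bank reserves +£1173.5B, Currency in circulation +£101.5B
Commercial banking system:
  Assets:      Reserves at CB +£1173.5B, Securities −£222B, Foreign assets −£399.5B
  Liabilities: Checkable deposits +£176B, Borrowings from CB +£376B
Monetary base = currency + reserves: +£101.5B + (+£1173.5B) = +£1275 billion.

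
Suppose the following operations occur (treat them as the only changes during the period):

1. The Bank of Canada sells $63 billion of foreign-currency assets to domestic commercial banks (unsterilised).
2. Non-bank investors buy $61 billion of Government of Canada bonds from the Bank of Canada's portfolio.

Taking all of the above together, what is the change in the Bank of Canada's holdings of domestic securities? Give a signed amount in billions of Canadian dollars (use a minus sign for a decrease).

Bank of Canada balance sheet:
  Assets:      Securities −$61B, Foreign assets −$63B
  Liabilities: Bank reserves −$124B
So the change in the Bank of Canada's holdings of domestic securities is -$61 billion.

-$61 billion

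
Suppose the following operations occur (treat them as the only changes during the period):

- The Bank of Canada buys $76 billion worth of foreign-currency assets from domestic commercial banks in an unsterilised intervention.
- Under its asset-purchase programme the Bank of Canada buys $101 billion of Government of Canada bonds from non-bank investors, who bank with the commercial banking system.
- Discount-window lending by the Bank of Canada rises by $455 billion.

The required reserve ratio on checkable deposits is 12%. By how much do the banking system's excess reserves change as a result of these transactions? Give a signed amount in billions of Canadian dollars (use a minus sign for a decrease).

FX purchase $76 billion: reserves +$76B, deposits 0.
Asset purchase (from non-banks) $101 billion: reserves +$101B, deposits +$101B.
Discount-window loan $455 billion: reserves +$455B, deposits 0.
Totals: Δreserves = +$632B, Δdeposits = +$101B.
Δrequired reserves = 12% × +$101B = +$12.12B.
Δexcess reserves = Δreserves − Δrequired = +$632B − (+$12.12B) = +$619.88 billion.

+$619.88 billion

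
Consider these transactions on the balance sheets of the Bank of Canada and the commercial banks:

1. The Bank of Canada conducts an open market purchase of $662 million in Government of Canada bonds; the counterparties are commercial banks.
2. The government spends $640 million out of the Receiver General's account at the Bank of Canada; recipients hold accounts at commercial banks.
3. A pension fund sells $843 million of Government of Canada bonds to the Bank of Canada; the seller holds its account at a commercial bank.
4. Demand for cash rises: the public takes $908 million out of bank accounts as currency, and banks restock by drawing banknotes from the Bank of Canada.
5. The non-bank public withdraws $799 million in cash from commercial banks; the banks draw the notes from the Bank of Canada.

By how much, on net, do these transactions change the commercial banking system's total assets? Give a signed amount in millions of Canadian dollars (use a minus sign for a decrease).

-$224 million

OMO purchase (from banks) $662 million: just an asset swap on bank balance sheets → 0.
Government spending $640 million: bank balance sheets expand → +$640M.
Asset purchase (from non-banks) $843 million: bank balance sheets expand → +$843M.
Currency withdrawal $908 million: bank balance sheets shrink → −$908M.
Currency withdrawal $799 million: bank balance sheets shrink → −$799M.
Net: 0 + 640 + 843 − 908 − 799 = -$224 million.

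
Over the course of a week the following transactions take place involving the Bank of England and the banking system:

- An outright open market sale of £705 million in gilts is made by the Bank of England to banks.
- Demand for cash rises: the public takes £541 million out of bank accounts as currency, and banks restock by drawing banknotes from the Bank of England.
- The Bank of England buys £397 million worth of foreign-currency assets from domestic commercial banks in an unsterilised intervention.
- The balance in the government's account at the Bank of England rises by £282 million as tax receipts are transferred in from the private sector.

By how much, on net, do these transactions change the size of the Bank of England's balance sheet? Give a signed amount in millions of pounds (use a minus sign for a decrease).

-£308 million

Bank of England balance sheet:
  Assets:      Securities −£705M, Foreign assets +£397M
  Liabilities: Bank reserves −£1131M, Currency in circulation +£541M, Government deposits +£282M
Commercial banking system:
  Assets:      Reserves at CB −£1131M, Securities +£705M, Foreign assets −£397M
  Liabilities: Checkable deposits −£823M
Change in total Bank of England assets = -£308 million.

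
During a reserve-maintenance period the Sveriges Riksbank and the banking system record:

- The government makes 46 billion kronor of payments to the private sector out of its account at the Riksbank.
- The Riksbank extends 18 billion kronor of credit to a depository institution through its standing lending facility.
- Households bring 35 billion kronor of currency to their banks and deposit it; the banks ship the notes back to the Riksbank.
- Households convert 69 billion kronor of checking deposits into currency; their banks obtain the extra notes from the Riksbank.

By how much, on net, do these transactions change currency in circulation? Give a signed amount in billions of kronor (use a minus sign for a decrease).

Government spending 46 billion kronor: no currency enters or leaves circulation → 0.
Discount-window loan 18 billion kronor: no currency enters or leaves circulation → 0.
Currency deposit 35 billion kronor: notes return to the central bank → −35B.
Currency withdrawal 69 billion kronor: notes leave the central bank → +69B.
Net: 0 + 0 − 35 + 69 = +34 billion.

+34 billion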